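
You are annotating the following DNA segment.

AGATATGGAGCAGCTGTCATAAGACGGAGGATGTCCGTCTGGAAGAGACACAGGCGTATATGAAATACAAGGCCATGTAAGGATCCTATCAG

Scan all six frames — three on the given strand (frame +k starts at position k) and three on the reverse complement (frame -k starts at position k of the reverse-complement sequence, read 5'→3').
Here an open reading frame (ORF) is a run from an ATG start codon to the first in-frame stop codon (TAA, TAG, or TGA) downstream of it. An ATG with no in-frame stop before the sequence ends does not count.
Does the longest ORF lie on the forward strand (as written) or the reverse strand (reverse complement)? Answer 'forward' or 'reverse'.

reverse

Reverse complement (5'→3'): CTGATAGGATCCTTACATGGCCTTGTATTTCATATACGCCTGTGTCTCTTCCAGACGGACATCCTCCGTCTTATGACAGCTGCTCCATATCT
Frame +1: AGA TAT GGA GCA GCT GTC ATA AGA CGG AGG ATG TCC GTC TGG AAG AGA CAC AGG CGT ATA TGA AAT ACA AGG CCA TGT AAG GAT CCT ATC — ATG at 31, stop TGA at 61 → 33 nt.
Frame +2: GAT ATG GAG CAG CTG TCA TAA GAC GGA GGA TGT CCG TCT GGA AGA GAC ACA GGC GTA TAT GAA ATA CAA GGC CAT GTA AGG ATC CTA TCA — ATG at 5, stop TAA at 20 → 18 nt.
Frame +3: ATA TGG AGC AGC TGT CAT AAG ACG GAG GAT GTC CGT CTG GAA GAG ACA CAG GCG TAT ATG AAA TAC AAG GCC ATG TAA GGA TCC TAT CAG — ATG at 60, stop TAA at 78 → 21 nt; ATG at 75, stop TAA at 78 → 6 nt.
Frame -1: CTG ATA GGA TCC TTA CAT GGC CTT GTA TTT CAT ATA CGC CTG TGT CTC TTC CAG ACG GAC ATC CTC CGT CTT ATG ACA GCT GCT CCA TAT — no ATG→stop ORF.
Frame -2: TGA TAG GAT CCT TAC ATG GCC TTG TAT TTC ATA TAC GCC TGT GTC TCT TCC AGA CGG ACA TCC TCC GTC TTA TGA CAG CTG CTC CAT ATC — ATG at 17, stop TGA at 74 → 60 nt.
Frame -3: GAT AGG ATC CTT ACA TGG CCT TGT ATT TCA TAT ACG CCT GTG TCT CTT CCA GAC GGA CAT CCT CCG TCT TAT GAC AGC TGC TCC ATA TCT — no ATG→stop ORF.
Forward-strand max 33 nt; reverse-strand max 60 nt. The reverse strand has the longer ORF.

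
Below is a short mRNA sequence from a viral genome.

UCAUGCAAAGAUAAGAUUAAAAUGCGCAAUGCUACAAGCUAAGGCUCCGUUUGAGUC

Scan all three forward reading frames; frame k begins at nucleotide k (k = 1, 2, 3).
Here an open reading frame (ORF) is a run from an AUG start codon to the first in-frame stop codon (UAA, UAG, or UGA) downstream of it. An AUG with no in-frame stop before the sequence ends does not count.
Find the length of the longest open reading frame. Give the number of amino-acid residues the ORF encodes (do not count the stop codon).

6

Frame 1: UCA UGC AAA GAU AAG AUU AAA AUG CGC AAU GCU ACA AGC UAA GGC UCC GUU UGA GUC — AUG at 22, stop UAA at 40 → 21 nt.
Frame 2: CAU GCA AAG AUA AGA UUA AAA UGC GCA AUG CUA CAA GCU AAG GCU CCG UUU GAG — no AUG→stop ORF.
Frame 3: AUG CAA AGA UAA GAU UAA AAU GCG CAA UGC UAC AAG CUA AGG CUC CGU UUG AGU — AUG at 3, stop UAA at 12 → 12 nt.
Longest: frame 1, positions 22–42, 21 nt = 7 codons = 6 aa. → 6 amino acids.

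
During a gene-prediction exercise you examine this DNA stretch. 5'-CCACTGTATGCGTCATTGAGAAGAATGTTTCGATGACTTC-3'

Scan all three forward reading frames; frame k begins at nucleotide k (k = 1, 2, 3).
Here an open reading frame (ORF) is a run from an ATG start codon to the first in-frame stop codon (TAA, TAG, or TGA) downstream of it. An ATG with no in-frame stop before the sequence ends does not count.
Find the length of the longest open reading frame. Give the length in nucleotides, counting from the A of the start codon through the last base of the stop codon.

12

Frame 1: CCA CTG TAT GCG TCA TTG AGA AGA ATG TTT CGA TGA CTT — ATG at 25, stop TGA at 34 → 12 nt.
Frame 2: CAC TGT ATG CGT CAT TGA GAA GAA TGT TTC GAT GAC TTC — ATG at 8, stop TGA at 17 → 12 nt.
Frame 3: ACT GTA TGC GTC ATT GAG AAG AAT GTT TCG ATG ACT — no ATG→stop ORF.
Longest: frame 1, positions 25–36, 12 nt = 4 codons = 3 aa. → 12 nucleotides.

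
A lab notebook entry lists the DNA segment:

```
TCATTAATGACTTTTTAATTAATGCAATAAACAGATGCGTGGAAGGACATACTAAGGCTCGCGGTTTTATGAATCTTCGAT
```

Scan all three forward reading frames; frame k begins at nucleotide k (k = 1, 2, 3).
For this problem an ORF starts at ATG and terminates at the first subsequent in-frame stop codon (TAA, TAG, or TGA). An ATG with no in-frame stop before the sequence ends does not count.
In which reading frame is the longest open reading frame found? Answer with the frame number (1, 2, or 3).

Frame 1: TCA TTA ATG ACT TTT TAA TTA ATG CAA TAA ACA GAT GCG TGG AAG GAC ATA CTA AGG CTC GCG GTT TTA TGA ATC TTC GAT — ATG at 7, stop TAA at 16 → 12 nt; ATG at 22, stop TAA at 28 → 9 nt.
Frame 2: CAT TAA TGA CTT TTT AAT TAA TGC AAT AAA CAG ATG CGT GGA AGG ACA TAC TAA GGC TCG CGG TTT TAT GAA TCT TCG — ATG at 35, stop TAA at 53 → 21 nt.
Frame 3: ATT AAT GAC TTT TTA ATT AAT GCA ATA AAC AGA TGC GTG GAA GGA CAT ACT AAG GCT CGC GGT TTT ATG AAT CTT CGA — no ATG→stop ORF.
Longest ORF is 21 nt in frame 2 (positions 35–55).

2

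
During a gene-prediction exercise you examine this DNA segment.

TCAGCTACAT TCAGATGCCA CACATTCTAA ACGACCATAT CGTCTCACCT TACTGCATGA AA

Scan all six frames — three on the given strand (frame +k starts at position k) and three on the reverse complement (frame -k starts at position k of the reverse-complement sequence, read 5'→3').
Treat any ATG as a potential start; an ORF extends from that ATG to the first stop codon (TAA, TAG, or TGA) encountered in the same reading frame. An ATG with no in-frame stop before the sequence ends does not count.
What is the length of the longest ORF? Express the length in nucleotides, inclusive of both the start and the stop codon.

15

Reverse complement (5'→3'): TTTCATGCAGTAAGGTGAGACGATATGGTCGTTTAGAATGTGTGGCATCTGAATGTAGCTGA
Frame +1: TCA GCT ACA TTC AGA TGC CAC ACA TTC TAA ACG ACC ATA TCG TCT CAC CTT ACT GCA TGA — no ATG→stop ORF.
Frame +2: CAG CTA CAT TCA GAT GCC ACA CAT TCT AAA CGA CCA TAT CGT CTC ACC TTA CTG CAT GAA — no ATG→stop ORF.
Frame +3: AGC TAC ATT CAG ATG CCA CAC ATT CTA AAC GAC CAT ATC GTC TCA CCT TAC TGC ATG AAA — no ATG→stop ORF.
Frame -1: TTT CAT GCA GTA AGG TGA GAC GAT ATG GTC GTT TAG AAT GTG TGG CAT CTG AAT GTA GCT — ATG at 25, stop TAG at 34 → 12 nt.
Frame -2: TTC ATG CAG TAA GGT GAG ACG ATA TGG TCG TTT AGA ATG TGT GGC ATC TGA ATG TAG CTG — ATG at 5, stop TAA at 11 → 9 nt; ATG at 38, stop TGA at 50 → 15 nt; ATG at 53, stop TAG at 56 → 6 nt.
Frame -3: TCA TGC AGT AAG GTG AGA CGA TAT GGT CGT TTA GAA TGT GTG GCA TCT GAA TGT AGC TGA — no ATG→stop ORF.
Longest: frame -2, positions 38–52, 15 nt = 5 codons = 4 aa. → 15 nucleotides.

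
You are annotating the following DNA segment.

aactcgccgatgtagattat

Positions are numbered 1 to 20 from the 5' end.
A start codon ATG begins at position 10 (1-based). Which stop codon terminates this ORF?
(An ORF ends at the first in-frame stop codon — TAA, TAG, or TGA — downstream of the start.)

Codons from position 10: ATG (10–12), TAG (13–15).
The first in-frame stop codon is TAG.

TAG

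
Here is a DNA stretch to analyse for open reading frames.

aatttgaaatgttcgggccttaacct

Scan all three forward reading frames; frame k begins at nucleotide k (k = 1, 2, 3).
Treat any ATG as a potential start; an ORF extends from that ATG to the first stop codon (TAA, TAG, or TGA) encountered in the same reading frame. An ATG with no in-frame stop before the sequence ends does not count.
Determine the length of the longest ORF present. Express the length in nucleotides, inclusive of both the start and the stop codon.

15

Frame 1: AAT TTG AAA TGT TCG GGC CTT AAC — no ATG→stop ORF.
Frame 2: ATT TGA AAT GTT CGG GCC TTA ACC — no ATG→stop ORF.
Frame 3: TTT GAA ATG TTC GGG CCT TAA CCT — ATG at 9, stop TAA at 21 → 15 nt.
Longest: frame 3, positions 9–23, 15 nt = 5 codons = 4 aa. → 15 nucleotides.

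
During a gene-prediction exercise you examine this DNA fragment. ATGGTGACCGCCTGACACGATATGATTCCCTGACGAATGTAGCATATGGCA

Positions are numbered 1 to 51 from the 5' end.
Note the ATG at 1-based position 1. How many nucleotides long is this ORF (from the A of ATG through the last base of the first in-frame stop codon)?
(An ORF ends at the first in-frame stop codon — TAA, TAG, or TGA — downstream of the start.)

15

Codons from position 1: ATG (1–3), GTG (4–6), ACC (7–9), GCC (10–12), TGA (13–15).
TGA is the first in-frame stop; ORF spans 1–15, 15 nucleotides.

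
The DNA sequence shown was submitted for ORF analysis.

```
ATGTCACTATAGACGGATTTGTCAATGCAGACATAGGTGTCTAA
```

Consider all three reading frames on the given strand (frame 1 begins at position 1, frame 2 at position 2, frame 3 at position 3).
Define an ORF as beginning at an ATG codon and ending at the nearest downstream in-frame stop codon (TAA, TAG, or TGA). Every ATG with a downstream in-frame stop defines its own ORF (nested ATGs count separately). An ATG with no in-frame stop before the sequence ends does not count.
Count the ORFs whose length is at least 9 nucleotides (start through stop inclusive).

Frame 1: ATG TCA CTA TAG ACG GAT TTG TCA ATG CAG ACA TAG GTG TCT — ATG at 1, stop TAG at 10 → 12 nt; ATG at 25, stop TAG at 34 → 12 nt.
Frame 2: TGT CAC TAT AGA CGG ATT TGT CAA TGC AGA CAT AGG TGT CTA — no ATG→stop ORF.
Frame 3: GTC ACT ATA GAC GGA TTT GTC AAT GCA GAC ATA GGT GTC TAA — no ATG→stop ORF.
ORFs ≥ 9 nucleotides: frame 1 1–12 (12 nucleotides), frame 1 25–36 (12 nucleotides). Count = 2.

2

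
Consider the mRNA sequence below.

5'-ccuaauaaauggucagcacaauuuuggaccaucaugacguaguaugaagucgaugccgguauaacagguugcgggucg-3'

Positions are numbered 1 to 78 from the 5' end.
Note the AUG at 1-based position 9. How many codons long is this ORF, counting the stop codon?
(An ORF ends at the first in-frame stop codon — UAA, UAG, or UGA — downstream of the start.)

Codons from position 9: AUG (9–11), GUC (12–14), AGC (15–17), ACA (18–20), AUU (21–23), UUG (24–26), GAC (27–29), CAU (30–32), CAU (33–35), GAC (36–38), GUA (39–41), GUA (42–44), UGA (45–47).
UGA is the first in-frame stop; that's 13 codons including the stop.

13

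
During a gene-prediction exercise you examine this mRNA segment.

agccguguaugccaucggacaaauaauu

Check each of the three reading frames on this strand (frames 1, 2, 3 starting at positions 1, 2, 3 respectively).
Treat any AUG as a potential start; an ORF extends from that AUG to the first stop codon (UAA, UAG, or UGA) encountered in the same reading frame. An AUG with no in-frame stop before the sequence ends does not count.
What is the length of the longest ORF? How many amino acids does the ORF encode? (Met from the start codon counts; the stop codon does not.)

5

Frame 1: AGC CGU GUA UGC CAU CGG ACA AAU AAU — no AUG→stop ORF.
Frame 2: GCC GUG UAU GCC AUC GGA CAA AUA AUU — no AUG→stop ORF.
Frame 3: CCG UGU AUG CCA UCG GAC AAA UAA — AUG at 9, stop UAA at 24 → 18 nt.
Longest: frame 3, positions 9–26, 18 nt = 6 codons = 5 aa. → 5 amino acids.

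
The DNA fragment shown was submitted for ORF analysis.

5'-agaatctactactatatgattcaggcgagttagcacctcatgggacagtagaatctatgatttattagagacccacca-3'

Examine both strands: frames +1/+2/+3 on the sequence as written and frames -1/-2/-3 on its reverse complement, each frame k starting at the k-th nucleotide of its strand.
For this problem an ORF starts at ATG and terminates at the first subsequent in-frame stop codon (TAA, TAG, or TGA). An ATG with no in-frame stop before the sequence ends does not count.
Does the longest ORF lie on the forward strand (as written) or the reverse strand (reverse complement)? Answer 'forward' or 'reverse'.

forward

Reverse complement (5'→3'): TGGTGGGTCTCTAATAAATCATAGATTCTACTGTCCCATGAGGTGCTAACTCGCCTGAATCATATAGTAGTAGATTCT
Frame +1: AGA ATC TAC TAC TAT ATG ATT CAG GCG AGT TAG CAC CTC ATG GGA CAG TAG AAT CTA TGA TTT ATT AGA GAC CCA CCA — ATG at 16, stop TAG at 31 → 18 nt; ATG at 40, stop TAG at 49 → 12 nt.
Frame +2: GAA TCT ACT ACT ATA TGA TTC AGG CGA GTT AGC ACC TCA TGG GAC AGT AGA ATC TAT GAT TTA TTA GAG ACC CAC — no ATG→stop ORF.
Frame +3: AAT CTA CTA CTA TAT GAT TCA GGC GAG TTA GCA CCT CAT GGG ACA GTA GAA TCT ATG ATT TAT TAG AGA CCC ACC — ATG at 57, stop TAG at 66 → 12 nt.
Frame -1: TGG TGG GTC TCT AAT AAA TCA TAG ATT CTA CTG TCC CAT GAG GTG CTA ACT CGC CTG AAT CAT ATA GTA GTA GAT TCT — no ATG→stop ORF.
Frame -2: GGT GGG TCT CTA ATA AAT CAT AGA TTC TAC TGT CCC ATG AGG TGC TAA CTC GCC TGA ATC ATA TAG TAG TAG ATT — ATG at 38, stop TAA at 47 → 12 nt.
Frame -3: GTG GGT CTC TAA TAA ATC ATA GAT TCT ACT GTC CCA TGA GGT GCT AAC TCG CCT GAA TCA TAT AGT AGT AGA TTC — no ATG→stop ORF.
Forward-strand max 18 nt; reverse-strand max 12 nt. The forward strand has the longer ORF.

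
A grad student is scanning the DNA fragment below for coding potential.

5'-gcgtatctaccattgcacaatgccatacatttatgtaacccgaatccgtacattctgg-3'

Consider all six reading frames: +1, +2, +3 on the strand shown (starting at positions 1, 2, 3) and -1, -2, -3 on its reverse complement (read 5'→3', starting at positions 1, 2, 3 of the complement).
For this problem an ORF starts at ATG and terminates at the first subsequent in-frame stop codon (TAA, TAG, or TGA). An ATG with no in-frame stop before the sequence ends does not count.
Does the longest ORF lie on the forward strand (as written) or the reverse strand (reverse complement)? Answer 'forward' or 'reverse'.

Reverse complement (5'→3'): CCAGAATGTACGGATTCGGGTTACATAAATGTATGGCATTGTGCAATGGTAGATACGC
Frame +1: GCG TAT CTA CCA TTG CAC AAT GCC ATA CAT TTA TGT AAC CCG AAT CCG TAC ATT CTG — no ATG→stop ORF.
Frame +2: CGT ATC TAC CAT TGC ACA ATG CCA TAC ATT TAT GTA ACC CGA ATC CGT ACA TTC TGG — no ATG→stop ORF.
Frame +3: GTA TCT ACC ATT GCA CAA TGC CAT ACA TTT ATG TAA CCC GAA TCC GTA CAT TCT — ATG at 33, stop TAA at 36 → 6 nt.
Frame -1: CCA GAA TGT ACG GAT TCG GGT TAC ATA AAT GTA TGG CAT TGT GCA ATG GTA GAT ACG — no ATG→stop ORF.
Frame -2: CAG AAT GTA CGG ATT CGG GTT ACA TAA ATG TAT GGC ATT GTG CAA TGG TAG ATA CGC — ATG at 29, stop TAG at 50 → 24 nt.
Frame -3: AGA ATG TAC GGA TTC GGG TTA CAT AAA TGT ATG GCA TTG TGC AAT GGT AGA TAC — no ATG→stop ORF.
Forward-strand max 6 nt; reverse-strand max 24 nt. The reverse strand has the longer ORF.

reverse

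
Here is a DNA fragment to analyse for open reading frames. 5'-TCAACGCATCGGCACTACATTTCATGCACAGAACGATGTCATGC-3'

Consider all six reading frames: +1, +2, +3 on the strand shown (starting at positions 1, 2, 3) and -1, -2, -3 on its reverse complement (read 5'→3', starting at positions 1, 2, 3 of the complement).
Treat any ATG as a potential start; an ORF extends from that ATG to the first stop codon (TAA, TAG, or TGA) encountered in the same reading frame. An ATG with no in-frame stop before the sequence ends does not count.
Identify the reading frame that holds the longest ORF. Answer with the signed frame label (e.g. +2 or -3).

Reverse complement (5'→3'): GCATGACATCGTTCTGTGCATGAAATGTAGTGCCGATGCGTTGA
Frame +1: TCA ACG CAT CGG CAC TAC ATT TCA TGC ACA GAA CGA TGT CAT — no ATG→stop ORF.
Frame +2: CAA CGC ATC GGC ACT ACA TTT CAT GCA CAG AAC GAT GTC ATG — no ATG→stop ORF.
Frame +3: AAC GCA TCG GCA CTA CAT TTC ATG CAC AGA ACG ATG TCA TGC — no ATG→stop ORF.
Frame -1: GCA TGA CAT CGT TCT GTG CAT GAA ATG TAG TGC CGA TGC GTT — ATG at 25, stop TAG at 28 → 6 nt.
Frame -2: CAT GAC ATC GTT CTG TGC ATG AAA TGT AGT GCC GAT GCG TTG — no ATG→stop ORF.
Frame -3: ATG ACA TCG TTC TGT GCA TGA AAT GTA GTG CCG ATG CGT TGA — ATG at 3, stop TGA at 21 → 21 nt; ATG at 36, stop TGA at 42 → 9 nt.
Longest ORF is 21 nt in frame -3 (positions 3–23).

-3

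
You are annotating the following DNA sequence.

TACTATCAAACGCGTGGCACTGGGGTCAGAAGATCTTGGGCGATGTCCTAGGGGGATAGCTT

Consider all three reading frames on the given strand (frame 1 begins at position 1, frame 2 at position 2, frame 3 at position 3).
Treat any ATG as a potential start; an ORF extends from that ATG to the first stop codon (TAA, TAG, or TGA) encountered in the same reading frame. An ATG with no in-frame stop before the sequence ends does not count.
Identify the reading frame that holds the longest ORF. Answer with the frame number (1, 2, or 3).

1

Frame 1: TAC TAT CAA ACG CGT GGC ACT GGG GTC AGA AGA TCT TGG GCG ATG TCC TAG GGG GAT AGC — ATG at 43, stop TAG at 49 → 9 nt.
Frame 2: ACT ATC AAA CGC GTG GCA CTG GGG TCA GAA GAT CTT GGG CGA TGT CCT AGG GGG ATA GCT — no ATG→stop ORF.
Frame 3: CTA TCA AAC GCG TGG CAC TGG GGT CAG AAG ATC TTG GGC GAT GTC CTA GGG GGA TAG CTT — no ATG→stop ORF.
Longest ORF is 9 nt in frame 1 (positions 43–51).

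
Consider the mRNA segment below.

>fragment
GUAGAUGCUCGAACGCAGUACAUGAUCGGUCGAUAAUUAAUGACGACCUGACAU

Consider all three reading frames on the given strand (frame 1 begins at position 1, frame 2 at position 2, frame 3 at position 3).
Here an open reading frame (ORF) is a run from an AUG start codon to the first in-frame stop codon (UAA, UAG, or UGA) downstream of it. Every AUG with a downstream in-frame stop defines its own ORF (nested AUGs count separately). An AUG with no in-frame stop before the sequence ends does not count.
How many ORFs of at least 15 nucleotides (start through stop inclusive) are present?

2

Frame 1: GUA GAU GCU CGA ACG CAG UAC AUG AUC GGU CGA UAA UUA AUG ACG ACC UGA CAU — AUG at 22, stop UAA at 34 → 15 nt; AUG at 40, stop UGA at 49 → 12 nt.
Frame 2: UAG AUG CUC GAA CGC AGU ACA UGA UCG GUC GAU AAU UAA UGA CGA CCU GAC — AUG at 5, stop UGA at 23 → 21 nt.
Frame 3: AGA UGC UCG AAC GCA GUA CAU GAU CGG UCG AUA AUU AAU GAC GAC CUG ACA — no AUG→stop ORF.
ORFs ≥ 15 nucleotides: frame 1 22–36 (15 nucleotides), frame 2 5–25 (21 nucleotides). Count = 2.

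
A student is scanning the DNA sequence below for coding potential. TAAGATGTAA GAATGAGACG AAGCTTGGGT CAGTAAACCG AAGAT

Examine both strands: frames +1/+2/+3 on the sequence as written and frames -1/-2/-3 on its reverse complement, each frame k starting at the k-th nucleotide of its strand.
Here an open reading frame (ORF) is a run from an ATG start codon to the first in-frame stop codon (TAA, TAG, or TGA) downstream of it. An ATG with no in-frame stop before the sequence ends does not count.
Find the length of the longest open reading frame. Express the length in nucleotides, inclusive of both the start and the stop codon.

24

Reverse complement (5'→3'): ATCTTCGGTTTACTGACCCAAGCTTCGTCTCATTCTTACATCTTA
Frame +1: TAA GAT GTA AGA ATG AGA CGA AGC TTG GGT CAG TAA ACC GAA GAT — ATG at 13, stop TAA at 34 → 24 nt.
Frame +2: AAG ATG TAA GAA TGA GAC GAA GCT TGG GTC AGT AAA CCG AAG — ATG at 5, stop TAA at 8 → 6 nt.
Frame +3: AGA TGT AAG AAT GAG ACG AAG CTT GGG TCA GTA AAC CGA AGA — no ATG→stop ORF.
Frame -1: ATC TTC GGT TTA CTG ACC CAA GCT TCG TCT CAT TCT TAC ATC TTA — no ATG→stop ORF.
Frame -2: TCT TCG GTT TAC TGA CCC AAG CTT CGT CTC ATT CTT ACA TCT — no ATG→stop ORF.
Frame -3: CTT CGG TTT ACT GAC CCA AGC TTC GTC TCA TTC TTA CAT CTT — no ATG→stop ORF.
Longest: frame +1, positions 13–36, 24 nt = 8 codons = 7 aa. → 24 nucleotides.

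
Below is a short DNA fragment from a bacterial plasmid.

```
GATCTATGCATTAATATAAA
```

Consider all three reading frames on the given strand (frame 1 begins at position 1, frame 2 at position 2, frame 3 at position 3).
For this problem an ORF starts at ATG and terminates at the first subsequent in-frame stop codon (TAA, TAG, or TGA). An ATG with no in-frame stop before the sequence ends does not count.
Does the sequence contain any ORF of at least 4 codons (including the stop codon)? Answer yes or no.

no

Frame 1: GAT CTA TGC ATT AAT ATA — no ATG→stop ORF.
Frame 2: ATC TAT GCA TTA ATA TAA — no ATG→stop ORF.
Frame 3: TCT ATG CAT TAA TAT AAA — ATG at 6, stop TAA at 12 → 9 nt.
Largest ORF found is 3 codons < 4, so no.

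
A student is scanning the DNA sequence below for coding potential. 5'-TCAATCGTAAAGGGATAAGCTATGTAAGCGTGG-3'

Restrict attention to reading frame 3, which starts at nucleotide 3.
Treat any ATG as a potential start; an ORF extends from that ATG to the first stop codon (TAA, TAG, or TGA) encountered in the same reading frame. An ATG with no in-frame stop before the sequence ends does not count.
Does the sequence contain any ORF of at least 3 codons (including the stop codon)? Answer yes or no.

Frame 3: AAT CGT AAA GGG ATA AGC TAT GTA AGC GTG — no ATG→stop ORF.
Largest ORF found is 0 codons < 3, so no.

no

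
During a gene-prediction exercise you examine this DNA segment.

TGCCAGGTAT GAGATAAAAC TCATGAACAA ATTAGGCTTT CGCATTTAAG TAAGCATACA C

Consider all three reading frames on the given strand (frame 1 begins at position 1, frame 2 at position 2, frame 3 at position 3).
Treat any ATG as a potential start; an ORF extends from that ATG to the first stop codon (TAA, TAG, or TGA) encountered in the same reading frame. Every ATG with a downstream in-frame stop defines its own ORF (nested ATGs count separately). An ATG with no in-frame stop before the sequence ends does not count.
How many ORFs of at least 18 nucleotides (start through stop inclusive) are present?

1

Frame 1: TGC CAG GTA TGA GAT AAA ACT CAT GAA CAA ATT AGG CTT TCG CAT TTA AGT AAG CAT ACA — no ATG→stop ORF.
Frame 2: GCC AGG TAT GAG ATA AAA CTC ATG AAC AAA TTA GGC TTT CGC ATT TAA GTA AGC ATA CAC — ATG at 23, stop TAA at 47 → 27 nt.
Frame 3: CCA GGT ATG AGA TAA AAC TCA TGA ACA AAT TAG GCT TTC GCA TTT AAG TAA GCA TAC — ATG at 9, stop TAA at 15 → 9 nt.
ORFs ≥ 18 nucleotides: frame 2 23–49 (27 nucleotides). Count = 1.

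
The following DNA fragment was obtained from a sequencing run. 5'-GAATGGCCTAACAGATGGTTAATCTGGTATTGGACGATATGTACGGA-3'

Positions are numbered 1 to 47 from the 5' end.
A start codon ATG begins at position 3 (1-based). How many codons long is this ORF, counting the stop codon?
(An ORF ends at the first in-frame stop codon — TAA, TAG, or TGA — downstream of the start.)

3

Codons from position 3: ATG (3–5), GCC (6–8), TAA (9–11).
TAA is the first in-frame stop; that's 3 codons including the stop.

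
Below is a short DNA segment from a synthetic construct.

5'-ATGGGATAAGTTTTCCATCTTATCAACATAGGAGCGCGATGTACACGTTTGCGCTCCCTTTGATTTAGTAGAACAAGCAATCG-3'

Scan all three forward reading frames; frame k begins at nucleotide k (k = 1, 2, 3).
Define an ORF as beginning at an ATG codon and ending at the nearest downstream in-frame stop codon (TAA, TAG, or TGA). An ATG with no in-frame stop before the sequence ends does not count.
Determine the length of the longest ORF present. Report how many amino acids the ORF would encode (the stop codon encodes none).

Frame 1: ATG GGA TAA GTT TTC CAT CTT ATC AAC ATA GGA GCG CGA TGT ACA CGT TTG CGC TCC CTT TGA TTT AGT AGA ACA AGC AAT — ATG at 1, stop TAA at 7 → 9 nt.
Frame 2: TGG GAT AAG TTT TCC ATC TTA TCA ACA TAG GAG CGC GAT GTA CAC GTT TGC GCT CCC TTT GAT TTA GTA GAA CAA GCA ATC — no ATG→stop ORF.
Frame 3: GGG ATA AGT TTT CCA TCT TAT CAA CAT AGG AGC GCG ATG TAC ACG TTT GCG CTC CCT TTG ATT TAG TAG AAC AAG CAA TCG — ATG at 39, stop TAG at 66 → 30 nt.
Longest: frame 3, positions 39–68, 30 nt = 10 codons = 9 aa. → 9 amino acids.

9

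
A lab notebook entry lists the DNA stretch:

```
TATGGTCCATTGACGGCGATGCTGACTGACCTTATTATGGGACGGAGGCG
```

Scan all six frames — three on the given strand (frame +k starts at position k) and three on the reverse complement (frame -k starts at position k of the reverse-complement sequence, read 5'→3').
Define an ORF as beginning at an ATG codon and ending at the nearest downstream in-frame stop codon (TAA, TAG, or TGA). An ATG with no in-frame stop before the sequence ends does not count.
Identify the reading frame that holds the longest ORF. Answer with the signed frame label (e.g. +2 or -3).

Reverse complement (5'→3'): CGCCTCCGTCCCATAATAAGGTCAGTCAGCATCGCCGTCAATGGACCATA
Frame +1: TAT GGT CCA TTG ACG GCG ATG CTG ACT GAC CTT ATT ATG GGA CGG AGG — no ATG→stop ORF.
Frame +2: ATG GTC CAT TGA CGG CGA TGC TGA CTG ACC TTA TTA TGG GAC GGA GGC — ATG at 2, stop TGA at 11 → 12 nt.
Frame +3: TGG TCC ATT GAC GGC GAT GCT GAC TGA CCT TAT TAT GGG ACG GAG GCG — no ATG→stop ORF.
Frame -1: CGC CTC CGT CCC ATA ATA AGG TCA GTC AGC ATC GCC GTC AAT GGA CCA — no ATG→stop ORF.
Frame -2: GCC TCC GTC CCA TAA TAA GGT CAG TCA GCA TCG CCG TCA ATG GAC CAT — no ATG→stop ORF.
Frame -3: CCT CCG TCC CAT AAT AAG GTC AGT CAG CAT CGC CGT CAA TGG ACC ATA — no ATG→stop ORF.
Longest ORF is 12 nt in frame +2 (positions 2–13).

+2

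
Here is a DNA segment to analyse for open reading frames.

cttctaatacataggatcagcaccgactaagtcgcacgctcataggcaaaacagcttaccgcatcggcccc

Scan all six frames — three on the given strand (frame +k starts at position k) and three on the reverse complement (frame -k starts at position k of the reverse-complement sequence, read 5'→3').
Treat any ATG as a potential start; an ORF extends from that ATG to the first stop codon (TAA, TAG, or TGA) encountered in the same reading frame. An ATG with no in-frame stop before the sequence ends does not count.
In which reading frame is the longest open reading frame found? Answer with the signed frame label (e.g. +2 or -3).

Reverse complement (5'→3'): GGGGCCGATGCGGTAAGCTGTTTTGCCTATGAGCGTGCGACTTAGTCGGTGCTGATCCTATGTATTAGAAG
Frame +1: CTT CTA ATA CAT AGG ATC AGC ACC GAC TAA GTC GCA CGC TCA TAG GCA AAA CAG CTT ACC GCA TCG GCC — no ATG→stop ORF.
Frame +2: TTC TAA TAC ATA GGA TCA GCA CCG ACT AAG TCG CAC GCT CAT AGG CAA AAC AGC TTA CCG CAT CGG CCC — no ATG→stop ORF.
Frame +3: TCT AAT ACA TAG GAT CAG CAC CGA CTA AGT CGC ACG CTC ATA GGC AAA ACA GCT TAC CGC ATC GGC CCC — no ATG→stop ORF.
Frame -1: GGG GCC GAT GCG GTA AGC TGT TTT GCC TAT GAG CGT GCG ACT TAG TCG GTG CTG ATC CTA TGT ATT AGA — no ATG→stop ORF.
Frame -2: GGG CCG ATG CGG TAA GCT GTT TTG CCT ATG AGC GTG CGA CTT AGT CGG TGC TGA TCC TAT GTA TTA GAA — ATG at 8, stop TAA at 14 → 9 nt; ATG at 29, stop TGA at 53 → 27 nt.
Frame -3: GGC CGA TGC GGT AAG CTG TTT TGC CTA TGA GCG TGC GAC TTA GTC GGT GCT GAT CCT ATG TAT TAG AAG — ATG at 60, stop TAG at 66 → 9 nt.
Longest ORF is 27 nt in frame -2 (positions 29–55).

-2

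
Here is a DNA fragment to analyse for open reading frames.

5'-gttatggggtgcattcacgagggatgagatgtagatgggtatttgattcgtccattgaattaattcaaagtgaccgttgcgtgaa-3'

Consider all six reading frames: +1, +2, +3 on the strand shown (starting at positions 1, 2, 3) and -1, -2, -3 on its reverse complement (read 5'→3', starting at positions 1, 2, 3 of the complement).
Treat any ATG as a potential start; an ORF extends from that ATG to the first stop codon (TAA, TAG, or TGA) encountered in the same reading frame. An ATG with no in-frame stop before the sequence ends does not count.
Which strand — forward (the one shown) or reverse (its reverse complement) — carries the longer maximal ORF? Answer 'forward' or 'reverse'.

reverse

Reverse complement (5'→3'): TTCACGCAACGGTCACTTTGAATTAATTCAATGGACGAATCAAATACCCATCTACATCTCATCCCTCGTGAATGCACCCCATAAC
Frame +1: GTT ATG GGG TGC ATT CAC GAG GGA TGA GAT GTA GAT GGG TAT TTG ATT CGT CCA TTG AAT TAA TTC AAA GTG ACC GTT GCG TGA — ATG at 4, stop TGA at 25 → 24 nt.
Frame +2: TTA TGG GGT GCA TTC ACG AGG GAT GAG ATG TAG ATG GGT ATT TGA TTC GTC CAT TGA ATT AAT TCA AAG TGA CCG TTG CGT GAA — ATG at 29, stop TAG at 32 → 6 nt; ATG at 35, stop TGA at 44 → 12 nt.
Frame +3: TAT GGG GTG CAT TCA CGA GGG ATG AGA TGT AGA TGG GTA TTT GAT TCG TCC ATT GAA TTA ATT CAA AGT GAC CGT TGC GTG — no ATG→stop ORF.
Frame -1: TTC ACG CAA CGG TCA CTT TGA ATT AAT TCA ATG GAC GAA TCA AAT ACC CAT CTA CAT CTC ATC CCT CGT GAA TGC ACC CCA TAA — ATG at 31, stop TAA at 82 → 54 nt.
Frame -2: TCA CGC AAC GGT CAC TTT GAA TTA ATT CAA TGG ACG AAT CAA ATA CCC ATC TAC ATC TCA TCC CTC GTG AAT GCA CCC CAT AAC — no ATG→stop ORF.
Frame -3: CAC GCA ACG GTC ACT TTG AAT TAA TTC AAT GGA CGA ATC AAA TAC CCA TCT ACA TCT CAT CCC TCG TGA ATG CAC CCC ATA — no ATG→stop ORF.
Forward-strand max 24 nt; reverse-strand max 54 nt. The reverse strand has the longer ORF.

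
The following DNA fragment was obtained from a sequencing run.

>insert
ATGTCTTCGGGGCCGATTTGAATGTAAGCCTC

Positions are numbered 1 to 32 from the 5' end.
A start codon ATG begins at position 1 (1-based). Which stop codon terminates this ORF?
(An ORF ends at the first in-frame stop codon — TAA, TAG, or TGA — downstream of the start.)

TGA

Codons from position 1: ATG (1–3), TCT (4–6), TCG (7–9), GGG (10–12), CCG (13–15), ATT (16–18), TGA (19–21).
The first in-frame stop codon is TGA.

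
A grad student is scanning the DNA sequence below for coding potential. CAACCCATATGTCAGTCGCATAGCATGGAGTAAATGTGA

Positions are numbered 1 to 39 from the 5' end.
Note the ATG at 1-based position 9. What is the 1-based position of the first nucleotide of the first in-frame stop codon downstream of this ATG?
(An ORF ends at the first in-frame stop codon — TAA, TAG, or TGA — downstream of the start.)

Codons from position 9: ATG (9–11), TCA (12–14), GTC (15–17), GCA (18–20), TAG (21–23).
TAG is a stop codon; it begins at position 21.

21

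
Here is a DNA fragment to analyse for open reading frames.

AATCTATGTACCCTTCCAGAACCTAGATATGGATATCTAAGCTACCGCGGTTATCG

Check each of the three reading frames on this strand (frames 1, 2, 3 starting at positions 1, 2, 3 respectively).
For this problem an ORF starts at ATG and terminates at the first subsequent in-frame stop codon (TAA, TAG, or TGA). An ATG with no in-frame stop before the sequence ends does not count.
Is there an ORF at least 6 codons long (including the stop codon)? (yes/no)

Frame 1: AAT CTA TGT ACC CTT CCA GAA CCT AGA TAT GGA TAT CTA AGC TAC CGC GGT TAT — no ATG→stop ORF.
Frame 2: ATC TAT GTA CCC TTC CAG AAC CTA GAT ATG GAT ATC TAA GCT ACC GCG GTT ATC — ATG at 29, stop TAA at 38 → 12 nt.
Frame 3: TCT ATG TAC CCT TCC AGA ACC TAG ATA TGG ATA TCT AAG CTA CCG CGG TTA TCG — ATG at 6, stop TAG at 24 → 21 nt.
Frame 3 has an ORF of 7 codons (positions 6–26) ≥ 6, so yes.

yes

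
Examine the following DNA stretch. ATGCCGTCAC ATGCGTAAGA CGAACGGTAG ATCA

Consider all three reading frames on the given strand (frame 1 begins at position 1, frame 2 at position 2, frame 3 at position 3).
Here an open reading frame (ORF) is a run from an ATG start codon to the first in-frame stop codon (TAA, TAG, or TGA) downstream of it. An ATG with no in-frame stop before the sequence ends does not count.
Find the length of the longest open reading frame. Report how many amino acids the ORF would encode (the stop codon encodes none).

5

Frame 1: ATG CCG TCA CAT GCG TAA GAC GAA CGG TAG ATC — ATG at 1, stop TAA at 16 → 18 nt.
Frame 2: TGC CGT CAC ATG CGT AAG ACG AAC GGT AGA TCA — no ATG→stop ORF.
Frame 3: GCC GTC ACA TGC GTA AGA CGA ACG GTA GAT — no ATG→stop ORF.
Longest: frame 1, positions 1–18, 18 nt = 6 codons = 5 aa. → 5 amino acids.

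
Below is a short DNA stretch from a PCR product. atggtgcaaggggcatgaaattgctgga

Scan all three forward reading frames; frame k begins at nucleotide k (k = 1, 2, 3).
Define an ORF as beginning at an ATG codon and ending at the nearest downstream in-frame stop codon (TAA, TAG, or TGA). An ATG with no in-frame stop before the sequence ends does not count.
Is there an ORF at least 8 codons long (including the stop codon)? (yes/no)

no

Frame 1: ATG GTG CAA GGG GCA TGA AAT TGC TGG — ATG at 1, stop TGA at 16 → 18 nt.
Frame 2: TGG TGC AAG GGG CAT GAA ATT GCT GGA — no ATG→stop ORF.
Frame 3: GGT GCA AGG GGC ATG AAA TTG CTG — no ATG→stop ORF.
Largest ORF found is 6 codons < 8, so no.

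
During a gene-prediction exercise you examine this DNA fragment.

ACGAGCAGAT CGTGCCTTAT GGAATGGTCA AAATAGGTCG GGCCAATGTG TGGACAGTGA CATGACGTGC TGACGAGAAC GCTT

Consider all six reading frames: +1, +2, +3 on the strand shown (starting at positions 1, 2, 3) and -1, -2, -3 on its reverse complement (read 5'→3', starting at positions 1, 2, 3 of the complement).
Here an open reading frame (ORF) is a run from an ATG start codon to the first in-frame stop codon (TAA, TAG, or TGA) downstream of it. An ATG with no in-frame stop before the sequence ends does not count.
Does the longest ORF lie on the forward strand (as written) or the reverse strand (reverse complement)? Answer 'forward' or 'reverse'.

forward

Reverse complement (5'→3'): AAGCGTTCTCGTCAGCACGTCATGTCACTGTCCACACATTGGCCCGACCTATTTTGACCATTCCATAAGGCACGATCTGCTCGT
Frame +1: ACG AGC AGA TCG TGC CTT ATG GAA TGG TCA AAA TAG GTC GGG CCA ATG TGT GGA CAG TGA CAT GAC GTG CTG ACG AGA ACG CTT — ATG at 19, stop TAG at 34 → 18 nt; ATG at 46, stop TGA at 58 → 15 nt.
Frame +2: CGA GCA GAT CGT GCC TTA TGG AAT GGT CAA AAT AGG TCG GGC CAA TGT GTG GAC AGT GAC ATG ACG TGC TGA CGA GAA CGC — ATG at 62, stop TGA at 71 → 12 nt.
Frame +3: GAG CAG ATC GTG CCT TAT GGA ATG GTC AAA ATA GGT CGG GCC AAT GTG TGG ACA GTG ACA TGA CGT GCT GAC GAG AAC GCT — ATG at 24, stop TGA at 63 → 42 nt.
Frame -1: AAG CGT TCT CGT CAG CAC GTC ATG TCA CTG TCC ACA CAT TGG CCC GAC CTA TTT TGA CCA TTC CAT AAG GCA CGA TCT GCT CGT — ATG at 22, stop TGA at 55 → 36 nt.
Frame -2: AGC GTT CTC GTC AGC ACG TCA TGT CAC TGT CCA CAC ATT GGC CCG ACC TAT TTT GAC CAT TCC ATA AGG CAC GAT CTG CTC — no ATG→stop ORF.
Frame -3: GCG TTC TCG TCA GCA CGT CAT GTC ACT GTC CAC ACA TTG GCC CGA CCT ATT TTG ACC ATT CCA TAA GGC ACG ATC TGC TCG — no ATG→stop ORF.
Forward-strand max 42 nt; reverse-strand max 36 nt. The forward strand has the longer ORF.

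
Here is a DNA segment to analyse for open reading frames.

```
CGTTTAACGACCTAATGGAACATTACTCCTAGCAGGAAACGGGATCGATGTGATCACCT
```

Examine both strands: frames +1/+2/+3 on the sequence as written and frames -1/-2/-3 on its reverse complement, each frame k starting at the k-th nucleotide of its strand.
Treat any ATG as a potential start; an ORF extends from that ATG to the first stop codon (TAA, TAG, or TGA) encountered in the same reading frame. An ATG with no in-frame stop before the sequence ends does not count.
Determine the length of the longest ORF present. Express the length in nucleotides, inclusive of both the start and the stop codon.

18

Reverse complement (5'→3'): AGGTGATCACATCGATCCCGTTTCCTGCTAGGAGTAATGTTCCATTAGGTCGTTAAACG
Frame +1: CGT TTA ACG ACC TAA TGG AAC ATT ACT CCT AGC AGG AAA CGG GAT CGA TGT GAT CAC — no ATG→stop ORF.
Frame +2: GTT TAA CGA CCT AAT GGA ACA TTA CTC CTA GCA GGA AAC GGG ATC GAT GTG ATC ACC — no ATG→stop ORF.
Frame +3: TTT AAC GAC CTA ATG GAA CAT TAC TCC TAG CAG GAA ACG GGA TCG ATG TGA TCA CCT — ATG at 15, stop TAG at 30 → 18 nt; ATG at 48, stop TGA at 51 → 6 nt.
Frame -1: AGG TGA TCA CAT CGA TCC CGT TTC CTG CTA GGA GTA ATG TTC CAT TAG GTC GTT AAA — ATG at 37, stop TAG at 46 → 12 nt.
Frame -2: GGT GAT CAC ATC GAT CCC GTT TCC TGC TAG GAG TAA TGT TCC ATT AGG TCG TTA AAC — no ATG→stop ORF.
Frame -3: GTG ATC ACA TCG ATC CCG TTT CCT GCT AGG AGT AAT GTT CCA TTA GGT CGT TAA ACG — no ATG→stop ORF.
Longest: frame +3, positions 15–32, 18 nt = 6 codons = 5 aa. → 18 nucleotides.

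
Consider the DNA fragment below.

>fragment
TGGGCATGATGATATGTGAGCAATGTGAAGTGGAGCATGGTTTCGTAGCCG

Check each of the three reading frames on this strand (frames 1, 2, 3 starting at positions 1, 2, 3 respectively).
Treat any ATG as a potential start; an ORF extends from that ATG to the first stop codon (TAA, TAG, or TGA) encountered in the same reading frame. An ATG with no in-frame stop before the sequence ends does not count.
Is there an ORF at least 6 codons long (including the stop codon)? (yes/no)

no

Frame 1: TGG GCA TGA TGA TAT GTG AGC AAT GTG AAG TGG AGC ATG GTT TCG TAG CCG — ATG at 37, stop TAG at 46 → 12 nt.
Frame 2: GGG CAT GAT GAT ATG TGA GCA ATG TGA AGT GGA GCA TGG TTT CGT AGC — ATG at 14, stop TGA at 17 → 6 nt; ATG at 23, stop TGA at 26 → 6 nt.
Frame 3: GGC ATG ATG ATA TGT GAG CAA TGT GAA GTG GAG CAT GGT TTC GTA GCC — no ATG→stop ORF.
Largest ORF found is 4 codons < 6, so no.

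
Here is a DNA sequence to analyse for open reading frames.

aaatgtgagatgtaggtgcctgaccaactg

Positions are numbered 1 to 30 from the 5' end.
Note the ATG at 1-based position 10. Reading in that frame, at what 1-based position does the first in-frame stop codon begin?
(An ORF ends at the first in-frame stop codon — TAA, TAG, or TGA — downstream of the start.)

Codons from position 10: ATG (10–12), TAG (13–15).
TAG is a stop codon; it begins at position 13.

13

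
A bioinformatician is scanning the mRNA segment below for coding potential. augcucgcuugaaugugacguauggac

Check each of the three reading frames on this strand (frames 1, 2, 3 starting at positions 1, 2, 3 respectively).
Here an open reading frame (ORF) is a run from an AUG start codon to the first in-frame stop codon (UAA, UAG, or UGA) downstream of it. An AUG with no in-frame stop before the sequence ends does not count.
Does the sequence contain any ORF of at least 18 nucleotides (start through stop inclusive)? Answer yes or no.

no

Frame 1: AUG CUC GCU UGA AUG UGA CGU AUG GAC — AUG at 1, stop UGA at 10 → 12 nt; AUG at 13, stop UGA at 16 → 6 nt.
Frame 2: UGC UCG CUU GAA UGU GAC GUA UGG — no AUG→stop ORF.
Frame 3: GCU CGC UUG AAU GUG ACG UAU GGA — no AUG→stop ORF.
Largest ORF found is 12 nucleotides < 18, so no.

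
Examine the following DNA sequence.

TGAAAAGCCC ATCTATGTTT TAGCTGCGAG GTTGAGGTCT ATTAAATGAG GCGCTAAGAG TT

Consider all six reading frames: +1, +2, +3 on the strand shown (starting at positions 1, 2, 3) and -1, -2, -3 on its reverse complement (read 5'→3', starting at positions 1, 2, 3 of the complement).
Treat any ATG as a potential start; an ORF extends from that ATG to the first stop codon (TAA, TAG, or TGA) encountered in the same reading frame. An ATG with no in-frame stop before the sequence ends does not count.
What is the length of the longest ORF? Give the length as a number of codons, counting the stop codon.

4

Reverse complement (5'→3'): AACTCTTAGCGCCTCATTTAATAGACCTCAACCTCGCAGCTAAAACATAGATGGGCTTTTCA
Frame +1: TGA AAA GCC CAT CTA TGT TTT AGC TGC GAG GTT GAG GTC TAT TAA ATG AGG CGC TAA GAG — ATG at 46, stop TAA at 55 → 12 nt.
Frame +2: GAA AAG CCC ATC TAT GTT TTA GCT GCG AGG TTG AGG TCT ATT AAA TGA GGC GCT AAG AGT — no ATG→stop ORF.
Frame +3: AAA AGC CCA TCT ATG TTT TAG CTG CGA GGT TGA GGT CTA TTA AAT GAG GCG CTA AGA GTT — ATG at 15, stop TAG at 21 → 9 nt.
Frame -1: AAC TCT TAG CGC CTC ATT TAA TAG ACC TCA ACC TCG CAG CTA AAA CAT AGA TGG GCT TTT — no ATG→stop ORF.
Frame -2: ACT CTT AGC GCC TCA TTT AAT AGA CCT CAA CCT CGC AGC TAA AAC ATA GAT GGG CTT TTC — no ATG→stop ORF.
Frame -3: CTC TTA GCG CCT CAT TTA ATA GAC CTC AAC CTC GCA GCT AAA ACA TAG ATG GGC TTT TCA — no ATG→stop ORF.
Longest: frame +1, positions 46–57, 12 nt = 4 codons = 3 aa. → 4 codons.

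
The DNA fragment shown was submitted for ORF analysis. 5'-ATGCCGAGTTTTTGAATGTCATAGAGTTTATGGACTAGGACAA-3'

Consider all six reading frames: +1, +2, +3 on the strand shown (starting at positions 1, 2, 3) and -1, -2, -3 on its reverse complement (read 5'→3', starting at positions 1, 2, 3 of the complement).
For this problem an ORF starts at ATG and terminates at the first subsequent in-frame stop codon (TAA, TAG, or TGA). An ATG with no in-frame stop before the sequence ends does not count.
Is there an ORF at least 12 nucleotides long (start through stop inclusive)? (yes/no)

yes

Reverse complement (5'→3'): TTGTCCTAGTCCATAAACTCTATGACATTCAAAAACTCGGCAT
Frame +1: ATG CCG AGT TTT TGA ATG TCA TAG AGT TTA TGG ACT AGG ACA — ATG at 1, stop TGA at 13 → 15 nt; ATG at 16, stop TAG at 22 → 9 nt.
Frame +2: TGC CGA GTT TTT GAA TGT CAT AGA GTT TAT GGA CTA GGA CAA — no ATG→stop ORF.
Frame +3: GCC GAG TTT TTG AAT GTC ATA GAG TTT ATG GAC TAG GAC — ATG at 30, stop TAG at 36 → 9 nt.
Frame -1: TTG TCC TAG TCC ATA AAC TCT ATG ACA TTC AAA AAC TCG GCA — no ATG→stop ORF.
Frame -2: TGT CCT AGT CCA TAA ACT CTA TGA CAT TCA AAA ACT CGG CAT — no ATG→stop ORF.
Frame -3: GTC CTA GTC CAT AAA CTC TAT GAC ATT CAA AAA CTC GGC — no ATG→stop ORF.
Frame +1 has an ORF of 15 nucleotides (positions 1–15) ≥ 12, so yes.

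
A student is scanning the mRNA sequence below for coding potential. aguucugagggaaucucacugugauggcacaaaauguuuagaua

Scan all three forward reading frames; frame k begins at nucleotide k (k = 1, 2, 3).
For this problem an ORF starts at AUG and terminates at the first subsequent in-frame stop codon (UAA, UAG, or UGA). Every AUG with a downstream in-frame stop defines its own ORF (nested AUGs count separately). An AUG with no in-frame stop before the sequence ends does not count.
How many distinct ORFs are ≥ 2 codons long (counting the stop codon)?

Frame 1: AGU UCU GAG GGA AUC UCA CUG UGA UGG CAC AAA AUG UUU AGA — no AUG→stop ORF.
Frame 2: GUU CUG AGG GAA UCU CAC UGU GAU GGC ACA AAA UGU UUA GAU — no AUG→stop ORF.
Frame 3: UUC UGA GGG AAU CUC ACU GUG AUG GCA CAA AAU GUU UAG AUA — AUG at 24, stop UAG at 39 → 18 nt.
ORFs ≥ 2 codons: frame 3 24–41 (6 codons). Count = 1.

1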